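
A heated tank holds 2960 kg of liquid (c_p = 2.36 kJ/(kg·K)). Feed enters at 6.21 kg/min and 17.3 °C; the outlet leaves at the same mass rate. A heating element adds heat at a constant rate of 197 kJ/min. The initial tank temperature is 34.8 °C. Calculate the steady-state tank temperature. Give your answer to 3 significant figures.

30.7 °C

Heat balance on the well-mixed liquid: M c_p dT/dt = ṁ c_p (T_in − T) + 197.
At steady state dT/dt = 0 ⇒ T_ss = T_in + Q̇/(ṁ c_p) = 17.3 + 197/(6.21·2.36) = 30.742 °C.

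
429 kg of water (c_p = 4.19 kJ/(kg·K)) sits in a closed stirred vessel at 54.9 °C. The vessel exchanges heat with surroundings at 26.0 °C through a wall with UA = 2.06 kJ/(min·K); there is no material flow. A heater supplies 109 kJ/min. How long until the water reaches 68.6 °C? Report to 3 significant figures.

M c_p dT/dt = −UA(T − T_amb) + Q̇.
τ = M c_p/UA = 872.58 min; T_ss = T_amb + Q̇/UA = 26.0 + 109/2.06 = 78.913 °C.
T(t) = T_ss + (T₀ − T_ss)e^(−t/τ); set T = 68.6:
t = −τ ln[(T − T_ss)/(T₀ − T_ss)] = −872.58 · ln(0.42947) = 737.51 min.

738 min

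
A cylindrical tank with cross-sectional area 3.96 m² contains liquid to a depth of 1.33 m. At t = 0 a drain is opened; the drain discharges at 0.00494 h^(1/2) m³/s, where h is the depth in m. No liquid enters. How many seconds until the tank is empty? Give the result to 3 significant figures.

1850 s

Volume balance on the tank: A dh/dt = −0.00494 √h.
Separate and integrate: 2(√h − √h₀) = −(0.00494/A) t.
Set h = 0: 2√h₀ = (0.00494/A) t_empty ⇒ t_empty = 2A√h₀/0.00494.
t_empty = 2·3.96·√1.33/0.00494 = 7.9200·1.1533/0.00494 = 1848.9 s.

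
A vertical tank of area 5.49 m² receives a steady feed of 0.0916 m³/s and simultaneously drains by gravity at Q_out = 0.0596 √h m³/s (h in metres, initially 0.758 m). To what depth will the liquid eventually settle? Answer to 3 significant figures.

2.36 m

A dh/dt = Q_in − 0.0596 √h. Steady state requires inflow = outflow:
Q_in = 0.0596 √h_ss ⇒ √h_ss = 0.0916/0.0596 = 1.5369.
h_ss = 1.5369² = 2.3621 m. (Since h₀ = 0.758 m < h_ss, the level will rise toward this value.)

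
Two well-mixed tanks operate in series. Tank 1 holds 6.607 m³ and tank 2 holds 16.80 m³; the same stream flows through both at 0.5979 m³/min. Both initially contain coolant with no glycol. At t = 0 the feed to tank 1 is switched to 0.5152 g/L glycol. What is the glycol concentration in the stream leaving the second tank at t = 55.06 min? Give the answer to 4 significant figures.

Time constants: τᵢ = Vᵢ/Q for each well-mixed tank.
τ₁ = 6.607/0.5979 = 11.0503 min; τ₂ = 16.80/0.5979 = 28.0983 min.
Solving the cascade with C₁(0)=C₂(0)=0 gives C₂(t) = C_in[1 − (τ₁ e^(−t/τ₁) − τ₂ e^(−t/τ₂))/(τ₁ − τ₂)].
At t = 55.06: e^(−t/τ₁) = 0.00685586, e^(−t/τ₂) = 0.140922.
C₂ = 0.5152·[1 − (11.0503·0.00685586 − 28.0983·0.140922)/(-17.0480)] = 0.5152·0.772177 = 0.397826 g/L.

0.3978 g/L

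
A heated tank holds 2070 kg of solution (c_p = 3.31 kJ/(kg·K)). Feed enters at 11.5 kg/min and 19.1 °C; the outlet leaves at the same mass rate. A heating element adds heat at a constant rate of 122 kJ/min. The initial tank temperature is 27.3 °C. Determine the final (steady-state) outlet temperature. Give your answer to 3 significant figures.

22.3 °C

M c_p dT/dt = ṁ c_p (T_in − T) + Q̇.
At steady state dT/dt = 0 ⇒ T_ss = T_in + Q̇/(ṁ c_p) = 19.1 + 122/(11.5·3.31) = 22.305 °C.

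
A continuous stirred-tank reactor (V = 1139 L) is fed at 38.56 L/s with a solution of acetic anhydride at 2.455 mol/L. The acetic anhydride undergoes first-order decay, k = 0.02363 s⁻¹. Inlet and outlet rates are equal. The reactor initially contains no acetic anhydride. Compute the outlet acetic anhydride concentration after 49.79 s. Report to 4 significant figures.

1.363 mol/L

V dC/dt = Q(C_in − C) − k V C.
This is linear with rate a = Q/V + k = 0.0574843 s⁻¹.
C_ss = Q C_in/(Q + kV) = 1.44583 mol/L; C(t) = C_ss + (C₀ − C_ss) e^(−a t).
C(49.79) = 1.44583 + (-1.44583)·e^(−0.0574843·49.79) = 1.44583 + (-1.44583)·0.0571463 = 1.36320 mol/L.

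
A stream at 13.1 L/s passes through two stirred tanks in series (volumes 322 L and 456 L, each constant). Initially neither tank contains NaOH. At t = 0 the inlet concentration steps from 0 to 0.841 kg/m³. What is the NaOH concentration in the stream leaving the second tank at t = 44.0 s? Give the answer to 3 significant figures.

0.370 kg/m³

Each tank obeys Vᵢ dCᵢ/dt = Q(Cᵢ₋₁ − Cᵢ), so τᵢ = Vᵢ/Q.
τ₁ = 322/13.1 = 24.580 s; τ₂ = 456/13.1 = 34.809 s.
Tank 1: C₁ = C_in(1 − e^(−t/τ₁)). Tank 2 (τ₁ ≠ τ₂): C₂ = C_in[1 − (τ₁ e^(−t/τ₁) − τ₂ e^(−t/τ₂))/(τ₁ − τ₂)].
At t = 44.0: e^(−t/τ₁) = 0.16695, e^(−t/τ₂) = 0.28251.
C₂ = 0.841·[1 − (24.580·0.16695 − 34.809·0.28251)/(-10.229)] = 0.841·0.43979 = 0.36987 kg/m³.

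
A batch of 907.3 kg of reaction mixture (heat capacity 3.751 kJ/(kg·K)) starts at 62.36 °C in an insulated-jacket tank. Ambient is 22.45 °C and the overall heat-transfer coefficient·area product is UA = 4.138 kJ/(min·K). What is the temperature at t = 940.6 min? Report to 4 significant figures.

Lumped-capacitance energy balance: M c_p dT/dt = UA(T_amb − T).
dT/dt = (T_ss − T)/τ with T_ss = T_amb = 22.4500 °C, τ = M c_p/UA = 907.3·3.751/4.138 = 822.446 min.
Solution: T(t) = T_ss + (T₀ − T_ss) e^(−t/τ).
T(940.6) = 22.4500 + (39.9100)·0.318650 = 35.1673 °C.

35.17 °C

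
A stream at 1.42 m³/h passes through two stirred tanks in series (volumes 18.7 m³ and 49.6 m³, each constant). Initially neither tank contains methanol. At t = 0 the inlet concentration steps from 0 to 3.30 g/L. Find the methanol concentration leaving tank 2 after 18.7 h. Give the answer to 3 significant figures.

0.682 g/L

Time constants: τᵢ = Vᵢ/Q for each well-mixed tank.
τ₁ = 18.7/1.42 = 13.169 h; τ₂ = 49.6/1.42 = 34.930 h.
Solving the cascade with C₁(0)=C₂(0)=0 gives C₂(t) = C_in[1 − (τ₁ e^(−t/τ₁) − τ₂ e^(−t/τ₂))/(τ₁ − τ₂)].
At t = 18.7: e^(−t/τ₁) = 0.24171, e^(−t/τ₂) = 0.58546.
C₂ = 3.30·[1 − (13.169·0.24171 − 34.930·0.58546)/(-21.761)] = 3.30·0.20652 = 0.68151 g/L.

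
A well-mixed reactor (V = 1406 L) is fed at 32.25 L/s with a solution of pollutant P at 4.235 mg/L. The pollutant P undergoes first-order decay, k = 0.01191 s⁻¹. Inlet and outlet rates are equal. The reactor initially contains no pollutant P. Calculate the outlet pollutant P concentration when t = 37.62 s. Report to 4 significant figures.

Accumulation = in − out − consumed: V dC/dt = Q C_in − Q C − k V C.
dC/dt = (Q/V) C_in − (Q/V + k) C; effective rate a = Q/V + k = 0.0229374 + 0.01191 = 0.0348474 s⁻¹.
C_ss = Q C_in/(Q + kV) = 2.78758 mg/L; C(t) = C_ss + (C₀ − C_ss) e^(−a t).
C(37.62) = 2.78758 + (-2.78758)·e^(−0.0348474·37.62) = 2.78758 + (-2.78758)·0.269561 = 2.03616 mg/L.

2.036 mg/L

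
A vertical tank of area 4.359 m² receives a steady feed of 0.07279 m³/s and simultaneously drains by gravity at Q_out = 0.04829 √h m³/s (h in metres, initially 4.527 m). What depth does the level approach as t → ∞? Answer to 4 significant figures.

2.272 m

Level balance: A dh/dt = 0.07279 − 0.04829 √h. Setting dh/dt = 0:
Q_in = 0.04829 √h_ss ⇒ √h_ss = 0.07279/0.04829 = 1.50735.
h_ss = 1.50735² = 2.27211 m. (Since h₀ = 4.527 m > h_ss, the level will fall toward this value.)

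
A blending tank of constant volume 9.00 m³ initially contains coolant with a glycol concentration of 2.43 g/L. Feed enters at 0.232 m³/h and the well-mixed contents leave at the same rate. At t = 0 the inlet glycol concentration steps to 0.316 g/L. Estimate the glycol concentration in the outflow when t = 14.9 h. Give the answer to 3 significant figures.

1.76 g/L

Unsteady species balance (constant V, well mixed): V dC/dt = Q(C_in − C).
Time constant τ = V/Q = 9.00/0.232 = 38.793 h.
Integrating: C(t) = C_in + (C₀ − C_in) e^(−t/τ).
C(14.9) = 0.316 + (2.43 − 0.316)·e^(−14.9/38.793) = 0.316 + (2.1140)·0.68107 = 1.7558 g/L.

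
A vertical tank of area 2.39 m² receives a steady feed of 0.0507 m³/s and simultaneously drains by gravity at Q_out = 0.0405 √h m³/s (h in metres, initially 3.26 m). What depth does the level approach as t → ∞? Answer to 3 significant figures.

1.57 m

Level balance: A dh/dt = 0.0507 − 0.0405 √h. Setting dh/dt = 0:
Q_in = 0.0405 √h_ss ⇒ √h_ss = 0.0507/0.0405 = 1.2519.
h_ss = 1.2519² = 1.5671 m. (Since h₀ = 3.26 m > h_ss, the level will fall toward this value.)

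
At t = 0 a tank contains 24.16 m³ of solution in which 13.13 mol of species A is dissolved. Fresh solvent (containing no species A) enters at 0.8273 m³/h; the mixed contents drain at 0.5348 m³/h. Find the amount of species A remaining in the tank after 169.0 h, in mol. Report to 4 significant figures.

Let m(t) be the amount of species A. Volume: V(t) = V₀ + (Q_in − Q_out) t = 24.16 + 0.292500 t; V(169.0) = 73.5925 m³.
Solute balance: dm/dt = 0 − Q_out C = −Q_out m/V(t).
dm/m = −Q_out dt/(V₀ + 0.292500 t); integrating gives ln(m/m₀) = −(Q_out/(Q_in−Q_out)) ln(V/V₀).
m = m₀ (V₀/V)^(Q_out/(Q_in−Q_out)) = 13.13 × (24.16/73.5925)^(1.82838) = 1.71322 mol.

1.713 mol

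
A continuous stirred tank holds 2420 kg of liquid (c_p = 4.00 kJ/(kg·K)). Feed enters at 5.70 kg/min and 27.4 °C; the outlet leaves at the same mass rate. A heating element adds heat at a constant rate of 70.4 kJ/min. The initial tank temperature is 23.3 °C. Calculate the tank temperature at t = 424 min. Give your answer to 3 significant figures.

27.8 °C

M c_p dT/dt = ṁ c_p (T_in − T) + Q̇.
Rearrange: dT/dt = (T_ss − T)/τ with τ = M/ṁ = 424.56 min and T_ss = T_in + Q̇/(ṁ c_p) = 30.488 °C.
T approaches T_ss exponentially: T(t) = T_ss + (T₀ − T_ss) e^(−t/τ).
T(424) = 30.488 + (-7.1877)·e^(−424/424.56) = 30.488 + (-7.1877)·0.36837 = 27.840 °C.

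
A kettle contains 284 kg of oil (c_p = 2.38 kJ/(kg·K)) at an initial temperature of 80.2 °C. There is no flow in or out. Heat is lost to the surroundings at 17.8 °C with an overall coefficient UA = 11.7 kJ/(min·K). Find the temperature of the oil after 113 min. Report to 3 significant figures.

Lumped-capacitance energy balance: M c_p dT/dt = UA(T_amb − T).
dT/dt = (T_ss − T)/τ with T_ss = T_amb = 17.800 °C, τ = M c_p/UA = 284·2.38/11.7 = 57.771 min.
Integrating: T(t) = T_ss + (T₀ − T_ss) e^(−t/τ).
T(113) = 17.800 + (62.400)·0.14142 = 26.625 °C.

26.6 °C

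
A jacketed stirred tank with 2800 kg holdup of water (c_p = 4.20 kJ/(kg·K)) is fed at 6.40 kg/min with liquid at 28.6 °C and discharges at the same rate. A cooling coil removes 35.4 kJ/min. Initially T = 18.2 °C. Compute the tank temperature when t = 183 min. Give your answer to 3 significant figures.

21.3 °C

M c_p dT/dt = ṁ c_p (T_in − T) − Q̇.
Rearrange: dT/dt = (T_ss − T)/τ with τ = M/ṁ = 437.50 min and T_ss = T_in − Q̇/(ṁ c_p) = 27.283 °C.
This is linear first-order; T(t) = T_ss + (T₀ − T_ss) e^(−t/τ).
T(183) = 27.283 + (-9.0830)·e^(−183/437.50) = 27.283 + (-9.0830)·0.65817 = 21.305 °C.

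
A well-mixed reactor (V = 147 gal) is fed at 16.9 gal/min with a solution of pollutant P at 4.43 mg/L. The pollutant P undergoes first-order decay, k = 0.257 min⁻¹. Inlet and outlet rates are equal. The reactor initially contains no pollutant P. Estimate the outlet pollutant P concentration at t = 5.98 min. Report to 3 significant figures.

1.22 mg/L

Species balance: V dC/dt = Q C_in − Q C − k V C.
This is linear with rate a = Q/V + k = 0.37197 min⁻¹.
C_ss = Q C_in/(Q + kV) = 1.3692 mg/L; C(t) = C_ss + (C₀ − C_ss) e^(−a t).
C(5.98) = 1.3692 + (-1.3692)·e^(−0.37197·5.98) = 1.3692 + (-1.3692)·0.10814 = 1.2211 mg/L.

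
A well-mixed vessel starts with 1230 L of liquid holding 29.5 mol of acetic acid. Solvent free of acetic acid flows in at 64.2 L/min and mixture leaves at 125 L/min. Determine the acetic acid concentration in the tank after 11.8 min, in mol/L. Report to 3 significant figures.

Total volume: dV/dt = Q_in − Q_out = -60.800 L/min, so V(t) = 1230 − 60.800 t and V(11.8) = 512.56 L.
No acetic acid enters, so dm/dt = −Q_out · (m/V).
Separate: dm/m = −Q_out dt/V(t) ⇒ ln(m/m₀) = −(Q_out/(Q_in−Q_out)) ln(V/V₀).
m = m₀ (V₀/V)^(Q_out/(Q_in−Q_out)) = 29.5 × (1230/512.56)^(-2.0559) = 4.8780 mol.
C = m/V = 4.8780/512.56 = 0.0095169 mol/L.

0.00952 mol/L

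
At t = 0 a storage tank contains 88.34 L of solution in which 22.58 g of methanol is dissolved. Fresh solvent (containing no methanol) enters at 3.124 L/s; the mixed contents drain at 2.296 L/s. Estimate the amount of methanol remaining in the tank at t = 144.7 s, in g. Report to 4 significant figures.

Total volume: dV/dt = Q_in − Q_out = 0.828000 L/s, so V(t) = 88.34 + 0.828000 t and V(144.7) = 208.152 L.
No methanol enters, so dm/dt = −Q_out · (m/V).
dm/m = −Q_out dt/(V₀ + 0.828000 t); integrating gives ln(m/m₀) = −(Q_out/(Q_in−Q_out)) ln(V/V₀).
m = m₀ (V₀/V)^(Q_out/(Q_in−Q_out)) = 22.58 × (88.34/208.152)^(2.77295) = 2.09687 g.

2.097 g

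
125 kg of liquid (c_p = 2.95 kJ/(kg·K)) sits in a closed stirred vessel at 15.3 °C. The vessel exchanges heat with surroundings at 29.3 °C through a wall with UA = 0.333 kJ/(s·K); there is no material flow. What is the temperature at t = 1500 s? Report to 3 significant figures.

Lumped-capacitance energy balance: M c_p dT/dt = UA(T_amb − T).
dT/dt = (T_ss − T)/τ with T_ss = T_amb = 29.300 °C, τ = M c_p/UA = 125·2.95/0.333 = 1107.4 s.
Solution: T(t) = T_ss + (T₀ − T_ss) e^(−t/τ).
T(1500) = 29.300 + (-14.000)·0.25806 = 25.687 °C.

25.7 °C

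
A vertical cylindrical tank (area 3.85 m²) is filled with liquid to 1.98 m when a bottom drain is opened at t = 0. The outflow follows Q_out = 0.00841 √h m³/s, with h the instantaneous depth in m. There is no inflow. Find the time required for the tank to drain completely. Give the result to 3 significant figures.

A dh/dt = −Q_out = −0.00841 √h.
This is separable: 2 d(√h)/dt = −0.00841/A, so √h = √h₀ − (0.00841/(2A)) t.
Tank is empty when √h = 0: t_empty = 2A√h₀/0.00841.
t_empty = 2·3.85·√1.98/0.00841 = 7.7000·1.4071/0.00841 = 1288.3 s.

1290 s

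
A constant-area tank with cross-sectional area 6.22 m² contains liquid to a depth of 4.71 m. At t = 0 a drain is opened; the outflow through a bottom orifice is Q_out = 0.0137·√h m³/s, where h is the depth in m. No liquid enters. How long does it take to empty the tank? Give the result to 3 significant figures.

Volume balance on the tank: A dh/dt = −0.0137 √h.
Separate and integrate: 2(√h − √h₀) = −(0.0137/A) t.
Tank is empty when √h = 0: t_empty = 2A√h₀/0.0137.
t_empty = 2·6.22·√4.71/0.0137 = 12.440·2.1703/0.0137 = 1970.7 s.

1970 s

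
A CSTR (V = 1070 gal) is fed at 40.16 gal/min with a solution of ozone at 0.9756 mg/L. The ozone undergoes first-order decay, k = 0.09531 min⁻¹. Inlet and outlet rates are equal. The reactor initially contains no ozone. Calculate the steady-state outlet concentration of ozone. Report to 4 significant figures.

0.2756 mg/L

V dC/dt = Q(C_in − C) − k V C.
At steady state: 0 = Q C_in − (Q + kV) C_ss, so C_ss = Q C_in/(Q + kV).
C_ss = 40.16·0.9756/(40.16 + 0.09531·1070) = 39.1801/142.142 = 0.275641 mg/L.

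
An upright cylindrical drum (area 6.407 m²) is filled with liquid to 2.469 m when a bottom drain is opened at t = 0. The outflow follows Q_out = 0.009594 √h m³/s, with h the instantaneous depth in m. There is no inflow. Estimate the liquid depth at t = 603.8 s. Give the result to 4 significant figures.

1.253 m

A dh/dt = −Q_out = −0.009594 √h.
Separate and integrate: 2(√h − √h₀) = −(0.009594/A) t.
√h = √2.469 − 0.009594·603.8/(2·6.407) = 1.57131 − 0.452073 = 1.11923.
h = 1.11923² = 1.25268 m.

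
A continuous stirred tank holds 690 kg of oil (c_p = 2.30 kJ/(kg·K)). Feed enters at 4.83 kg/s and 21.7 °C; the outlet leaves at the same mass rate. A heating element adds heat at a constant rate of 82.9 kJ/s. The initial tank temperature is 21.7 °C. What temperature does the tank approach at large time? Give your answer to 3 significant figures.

M c_p dT/dt = ṁ c_p (T_in − T) + Q̇.
At steady state dT/dt = 0 ⇒ T_ss = T_in + Q̇/(ṁ c_p) = 21.7 + 82.9/(4.83·2.30) = 29.162 °C.

29.2 °C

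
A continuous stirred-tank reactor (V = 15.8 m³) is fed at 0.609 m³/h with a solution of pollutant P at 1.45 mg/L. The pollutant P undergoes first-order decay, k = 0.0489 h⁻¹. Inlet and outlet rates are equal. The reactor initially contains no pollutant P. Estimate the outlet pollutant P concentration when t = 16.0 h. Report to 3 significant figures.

Species balance: V dC/dt = Q C_in − Q C − k V C.
dC/dt = (Q/V) C_in − (Q/V + k) C; effective rate a = Q/V + k = 0.038544 + 0.0489 = 0.087444 h⁻¹.
C_ss = Q C_in/(Q + kV) = 0.63914 mg/L; C(t) = C_ss + (C₀ − C_ss) e^(−a t).
C(16.0) = 0.63914 + (-0.63914)·e^(−0.087444·16.0) = 0.63914 + (-0.63914)·0.24682 = 0.48139 mg/L.

0.481 mg/L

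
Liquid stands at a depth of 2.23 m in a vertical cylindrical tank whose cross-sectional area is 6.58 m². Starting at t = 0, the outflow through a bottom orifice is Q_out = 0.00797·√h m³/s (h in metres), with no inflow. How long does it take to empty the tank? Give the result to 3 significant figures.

With no inflow, A dh/dt = −0.00797 √h.
This is separable: 2 d(√h)/dt = −0.00797/A, so √h = √h₀ − (0.00797/(2A)) t.
Tank is empty when √h = 0: t_empty = 2A√h₀/0.00797.
t_empty = 2·6.58·√2.23/0.00797 = 13.160·1.4933/0.00797 = 2465.8 s.

2470 s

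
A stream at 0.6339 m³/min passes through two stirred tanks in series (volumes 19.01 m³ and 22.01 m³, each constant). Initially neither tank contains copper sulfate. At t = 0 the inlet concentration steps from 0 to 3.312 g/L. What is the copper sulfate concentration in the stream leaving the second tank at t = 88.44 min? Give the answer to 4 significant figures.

2.509 g/L

Each tank obeys Vᵢ dCᵢ/dt = Q(Cᵢ₋₁ − Cᵢ), so τᵢ = Vᵢ/Q.
τ₁ = 19.01/0.6339 = 29.9890 min; τ₂ = 22.01/0.6339 = 34.7216 min.
Tank 1: C₁ = C_in(1 − e^(−t/τ₁)). Tank 2 (τ₁ ≠ τ₂): C₂ = C_in[1 − (τ₁ e^(−t/τ₁) − τ₂ e^(−t/τ₂))/(τ₁ − τ₂)].
At t = 88.44: e^(−t/τ₁) = 0.0523876, e^(−t/τ₂) = 0.0783068.
C₂ = 3.312·[1 − (29.9890·0.0523876 − 34.7216·0.0783068)/(-4.73261)] = 3.312·0.757451 = 2.50868 g/L.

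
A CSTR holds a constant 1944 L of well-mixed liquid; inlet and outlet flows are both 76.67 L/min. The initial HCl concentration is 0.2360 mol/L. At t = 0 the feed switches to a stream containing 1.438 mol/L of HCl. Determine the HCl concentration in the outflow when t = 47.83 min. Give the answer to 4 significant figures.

1.256 mol/L

Species balance on the tank: V dC/dt = Q(C_in − C).
So dC/dt = (C_in − C)/τ with τ = V/Q = 1944/76.67 = 25.3554 min.
This is linear first-order; C(t) = C_in + (C₀ − C_in) e^(−t/τ).
C(47.83) = 1.438 + (0.2360 − 1.438)·e^(−47.83/25.3554) = 1.438 + (-1.20200)·0.151619 = 1.25575 mol/L.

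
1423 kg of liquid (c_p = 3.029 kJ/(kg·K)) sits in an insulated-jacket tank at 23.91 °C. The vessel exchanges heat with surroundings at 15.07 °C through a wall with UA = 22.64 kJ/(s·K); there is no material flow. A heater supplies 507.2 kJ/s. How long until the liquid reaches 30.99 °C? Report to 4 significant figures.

M c_p dT/dt = −UA(T − T_amb) + Q̇.
τ = M c_p/UA = 190.383 s; T_ss = T_amb + Q̇/UA = 15.07 + 507.2/22.64 = 37.4728 °C.
T(t) = T_ss + (T₀ − T_ss)e^(−t/τ); set T = 30.99:
t = −τ ln[(T − T_ss)/(T₀ − T_ss)] = −190.383 · ln(0.477985) = 140.536 s.

140.5 s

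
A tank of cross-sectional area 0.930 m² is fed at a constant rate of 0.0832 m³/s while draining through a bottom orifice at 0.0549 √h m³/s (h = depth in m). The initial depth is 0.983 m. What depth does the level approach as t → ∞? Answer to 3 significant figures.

A dh/dt = Q_in − 0.0549 √h. Steady state requires inflow = outflow:
Q_in = 0.0549 √h_ss ⇒ √h_ss = 0.0832/0.0549 = 1.5155.
h_ss = 1.5155² = 2.2967 m. (Since h₀ = 0.983 m < h_ss, the level will rise toward this value.)

2.30 m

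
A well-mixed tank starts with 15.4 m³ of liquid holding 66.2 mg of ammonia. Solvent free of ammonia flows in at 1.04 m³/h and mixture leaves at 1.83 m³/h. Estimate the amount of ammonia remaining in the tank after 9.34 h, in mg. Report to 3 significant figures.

Total volume: dV/dt = Q_in − Q_out = -0.79000 m³/h, so V(t) = 15.4 − 0.79000 t and V(9.34) = 8.0214 m³.
No ammonia enters, so dm/dt = −Q_out · (m/V).
dm/m = −Q_out dt/(V₀ − 0.79000 t); integrating gives ln(m/m₀) = −(Q_out/(Q_in−Q_out)) ln(V/V₀).
m = m₀ (V₀/V)^(Q_out/(Q_in−Q_out)) = 66.2 × (15.4/8.0214)^(-2.3165) = 14.611 mg.

14.6 mg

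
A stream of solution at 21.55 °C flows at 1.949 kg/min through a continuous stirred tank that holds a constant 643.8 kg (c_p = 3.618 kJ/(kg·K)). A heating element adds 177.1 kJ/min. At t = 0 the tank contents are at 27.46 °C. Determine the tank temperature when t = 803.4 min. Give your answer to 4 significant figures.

44.98 °C

Unsteady energy balance on the tank contents: M c_p dT/dt = ṁ c_p (T_in − T) + 177.1.
Rearrange: dT/dt = (T_ss − T)/τ with τ = M/ṁ = 330.323 min and T_ss = T_in + Q̇/(ṁ c_p) = 46.6653 °C.
This is linear first-order; T(t) = T_ss + (T₀ − T_ss) e^(−t/τ).
T(803.4) = 46.6653 + (-19.2053)·e^(−803.4/330.323) = 46.6653 + (-19.2053)·0.0878466 = 44.9782 °C.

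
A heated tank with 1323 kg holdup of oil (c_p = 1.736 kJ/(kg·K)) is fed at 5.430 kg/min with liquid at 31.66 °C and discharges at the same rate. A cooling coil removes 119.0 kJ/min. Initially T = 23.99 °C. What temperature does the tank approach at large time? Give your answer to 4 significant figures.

19.04 °C

First-law balance (no shaft work): M c_p dT/dt = ṁ c_p (T_in − T) − 119.0.
At steady state dT/dt = 0 ⇒ T_ss = T_in − Q̇/(ṁ c_p) = 31.66 − 119.0/(5.430·1.736) = 19.0360 °C.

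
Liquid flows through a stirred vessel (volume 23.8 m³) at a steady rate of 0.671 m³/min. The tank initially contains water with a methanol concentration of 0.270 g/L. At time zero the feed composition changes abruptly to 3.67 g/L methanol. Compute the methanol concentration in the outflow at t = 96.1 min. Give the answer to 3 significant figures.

Transient balance on the dissolved component: V dC/dt = Q(C_in − C).
Time constant τ = V/Q = 23.8/0.671 = 35.469 min.
Integrating: C(t) = C_in + (C₀ − C_in) e^(−t/τ).
C(96.1) = 3.67 + (0.270 − 3.67)·e^(−96.1/35.469) = 3.67 + (-3.4000)·0.066578 = 3.4436 g/L.

3.44 g/L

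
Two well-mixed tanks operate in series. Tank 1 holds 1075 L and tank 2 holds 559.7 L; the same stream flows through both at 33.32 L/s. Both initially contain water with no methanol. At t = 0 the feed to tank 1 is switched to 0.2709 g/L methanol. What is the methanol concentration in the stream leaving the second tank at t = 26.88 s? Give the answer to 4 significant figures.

0.08464 g/L

Each tank obeys Vᵢ dCᵢ/dt = Q(Cᵢ₋₁ − Cᵢ), so τᵢ = Vᵢ/Q.
τ₁ = 1075/33.32 = 32.2629 s; τ₂ = 559.7/33.32 = 16.7977 s.
Tank 1: C₁ = C_in(1 − e^(−t/τ₁)). Tank 2 (τ₁ ≠ τ₂): C₂ = C_in[1 − (τ₁ e^(−t/τ₁) − τ₂ e^(−t/τ₂))/(τ₁ − τ₂)].
At t = 26.88: e^(−t/τ₁) = 0.434676, e^(−t/τ₂) = 0.201853.
C₂ = 0.2709·[1 − (32.2629·0.434676 − 16.7977·0.201853)/(15.4652)] = 0.2709·0.312440 = 0.0846401 g/L.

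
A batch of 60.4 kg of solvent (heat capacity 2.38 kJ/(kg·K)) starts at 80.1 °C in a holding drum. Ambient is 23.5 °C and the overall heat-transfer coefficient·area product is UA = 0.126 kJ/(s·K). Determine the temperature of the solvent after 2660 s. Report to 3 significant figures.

29.0 °C

M c_p dT/dt = −UA(T − T_amb).
dT/dt = (T_ss − T)/τ with T_ss = T_amb = 23.500 °C, τ = M c_p/UA = 60.4·2.38/0.126 = 1140.9 s.
T approaches T_ss exponentially: T(t) = T_ss + (T₀ − T_ss) e^(−t/τ).
T(2660) = 23.500 + (56.600)·0.097148 = 28.999 °C.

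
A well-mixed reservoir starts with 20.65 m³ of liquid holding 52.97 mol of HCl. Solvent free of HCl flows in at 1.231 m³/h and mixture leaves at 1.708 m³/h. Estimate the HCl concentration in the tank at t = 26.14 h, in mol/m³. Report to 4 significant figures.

Total volume: dV/dt = Q_in − Q_out = -0.477000 m³/h, so V(t) = 20.65 − 0.477000 t and V(26.14) = 8.18122 m³.
No HCl enters, so dm/dt = −Q_out · (m/V).
dm/m = −Q_out dt/(V₀ − 0.477000 t); integrating gives ln(m/m₀) = −(Q_out/(Q_in−Q_out)) ln(V/V₀).
m = m₀ (V₀/V)^(Q_out/(Q_in−Q_out)) = 52.97 × (20.65/8.18122)^(-3.58071) = 1.92406 mol.
C = m/V = 1.92406/8.18122 = 0.235180 mol/m³.

0.2352 mol/m³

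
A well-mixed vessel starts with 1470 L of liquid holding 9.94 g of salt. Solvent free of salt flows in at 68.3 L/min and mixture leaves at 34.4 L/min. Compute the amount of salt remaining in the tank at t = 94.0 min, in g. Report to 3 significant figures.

Let m(t) be the amount of salt. Volume: V(t) = V₀ + (Q_in − Q_out) t = 1470 + 33.900 t; V(94.0) = 4656.6 L.
Species balance (pure solvent in): dm/dt = −Q_out · m/V(t).
Separate: dm/m = −Q_out dt/V(t) ⇒ ln(m/m₀) = −(Q_out/(Q_in−Q_out)) ln(V/V₀).
m = m₀ (V₀/V)^(Q_out/(Q_in−Q_out)) = 9.94 × (1470/4656.6)^(1.0147) = 3.0850 g.

3.08 g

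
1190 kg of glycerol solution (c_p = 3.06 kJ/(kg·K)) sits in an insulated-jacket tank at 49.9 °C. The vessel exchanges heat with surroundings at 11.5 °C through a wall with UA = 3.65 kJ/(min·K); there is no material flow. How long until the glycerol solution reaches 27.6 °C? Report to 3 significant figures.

Lumped-capacitance energy balance: M c_p dT/dt = UA(T_amb − T).
τ = M c_p/UA = 997.64 min; T_ss = T_amb = 11.500 °C.
T(t) = T_ss + (T₀ − T_ss)e^(−t/τ); set T = 27.6:
t = −τ ln[(T − T_ss)/(T₀ − T_ss)] = −997.64 · ln(0.41927) = 867.19 min.

867 min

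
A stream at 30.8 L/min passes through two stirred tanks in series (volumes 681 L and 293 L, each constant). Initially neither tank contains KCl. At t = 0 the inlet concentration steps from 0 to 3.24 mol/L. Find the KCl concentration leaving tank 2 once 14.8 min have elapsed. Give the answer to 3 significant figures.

Time constants: τᵢ = Vᵢ/Q for each well-mixed tank.
τ₁ = 681/30.8 = 22.110 min; τ₂ = 293/30.8 = 9.5130 min.
Solving the cascade with C₁(0)=C₂(0)=0 gives C₂(t) = C_in[1 − (τ₁ e^(−t/τ₁) − τ₂ e^(−t/τ₂))/(τ₁ − τ₂)].
At t = 14.8: e^(−t/τ₁) = 0.51203, e^(−t/τ₂) = 0.21103.
C₂ = 3.24·[1 − (22.110·0.51203 − 9.5130·0.21103)/(12.597)] = 3.24·0.26066 = 0.84455 mol/L.

0.845 mol/L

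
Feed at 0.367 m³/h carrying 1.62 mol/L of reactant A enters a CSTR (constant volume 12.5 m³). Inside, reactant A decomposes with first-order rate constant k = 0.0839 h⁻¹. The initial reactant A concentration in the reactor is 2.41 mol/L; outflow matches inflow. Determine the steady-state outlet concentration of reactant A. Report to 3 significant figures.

0.420 mol/L

V dC/dt = Q(C_in − C) − k V C.
Steady state (dC/dt = 0): C_ss = Q C_in/(Q + kV) = C_in/(1 + kV/Q).
C_ss = 0.367·1.62/(0.367 + 0.0839·12.5) = 0.59454/1.4158 = 0.41995 mol/L.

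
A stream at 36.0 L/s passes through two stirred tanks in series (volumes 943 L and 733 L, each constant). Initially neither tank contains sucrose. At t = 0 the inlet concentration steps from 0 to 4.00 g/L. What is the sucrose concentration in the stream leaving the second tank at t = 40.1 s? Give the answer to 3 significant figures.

Time constants: τᵢ = Vᵢ/Q for each well-mixed tank.
τ₁ = 943/36.0 = 26.194 s; τ₂ = 733/36.0 = 20.361 s.
Solving the cascade with C₁(0)=C₂(0)=0 gives C₂(t) = C_in[1 − (τ₁ e^(−t/τ₁) − τ₂ e^(−t/τ₂))/(τ₁ − τ₂)].
At t = 40.1: e^(−t/τ₁) = 0.21635, e^(−t/τ₂) = 0.13953.
C₂ = 4.00·[1 − (26.194·0.21635 − 20.361·0.13953)/(5.8333)] = 4.00·0.51553 = 2.0621 g/L.

2.06 g/L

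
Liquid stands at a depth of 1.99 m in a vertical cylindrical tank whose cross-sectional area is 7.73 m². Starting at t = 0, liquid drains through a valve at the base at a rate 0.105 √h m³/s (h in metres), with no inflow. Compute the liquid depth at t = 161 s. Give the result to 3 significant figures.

A dh/dt = −Q_out = −0.105 √h.
This is separable: 2 d(√h)/dt = −0.105/A, so √h = √h₀ − (0.105/(2A)) t.
√h = √1.99 − 0.105·161/(2·7.73) = 1.4107 − 1.0935 = 0.31721.
h = 0.31721² = 0.10062 m.

0.101 m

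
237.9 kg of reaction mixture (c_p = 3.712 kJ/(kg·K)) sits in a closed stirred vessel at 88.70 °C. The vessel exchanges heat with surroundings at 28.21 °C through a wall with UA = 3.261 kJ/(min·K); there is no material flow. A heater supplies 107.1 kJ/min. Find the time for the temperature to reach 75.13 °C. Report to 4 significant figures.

182.8 min

Heat balance on the well-mixed liquid: M c_p dT/dt = −UA(T − T_amb) + Q̇.
τ = M c_p/UA = 270.802 min; T_ss = T_amb + Q̇/UA = 28.21 + 107.1/3.261 = 61.0527 °C.
T(t) = T_ss + (T₀ − T_ss)e^(−t/τ); set T = 75.13:
t = −τ ln[(T − T_ss)/(T₀ − T_ss)] = −270.802 · ln(0.509175) = 182.781 min.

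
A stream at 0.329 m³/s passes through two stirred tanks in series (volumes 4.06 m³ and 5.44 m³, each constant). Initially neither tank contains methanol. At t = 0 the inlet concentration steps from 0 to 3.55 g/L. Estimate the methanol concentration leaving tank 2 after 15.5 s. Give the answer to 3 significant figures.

1.04 g/L

Time constants: τᵢ = Vᵢ/Q for each well-mixed tank.
τ₁ = 4.06/0.329 = 12.340 s; τ₂ = 5.44/0.329 = 16.535 s.
Solving the cascade with C₁(0)=C₂(0)=0 gives C₂(t) = C_in[1 − (τ₁ e^(−t/τ₁) − τ₂ e^(−t/τ₂))/(τ₁ − τ₂)].
At t = 15.5: e^(−t/τ₁) = 0.28478, e^(−t/τ₂) = 0.39164.
C₂ = 3.55·[1 − (12.340·0.28478 − 16.535·0.39164)/(-4.1945)] = 3.55·0.29397 = 1.0436 g/L.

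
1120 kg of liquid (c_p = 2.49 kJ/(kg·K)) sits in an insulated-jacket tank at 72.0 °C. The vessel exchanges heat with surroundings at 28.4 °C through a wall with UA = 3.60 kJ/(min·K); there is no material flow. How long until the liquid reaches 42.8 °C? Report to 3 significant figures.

Lumped-capacitance energy balance: M c_p dT/dt = UA(T_amb − T).
τ = M c_p/UA = 774.67 min; T_ss = T_amb = 28.400 °C.
T(t) = T_ss + (T₀ − T_ss)e^(−t/τ); set T = 42.8:
t = −τ ln[(T − T_ss)/(T₀ − T_ss)] = −774.67 · ln(0.33028) = 858.20 min.

858 min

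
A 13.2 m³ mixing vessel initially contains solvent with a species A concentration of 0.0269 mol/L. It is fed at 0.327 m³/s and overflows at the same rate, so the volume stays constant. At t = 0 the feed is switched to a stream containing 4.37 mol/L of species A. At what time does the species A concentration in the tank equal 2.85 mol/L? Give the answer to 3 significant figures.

42.4 s

Mass balance on the solute (V constant): V dC/dt = Q(C_in − C), so τ = V/Q = 40.367 s.
C(t) = C_in + (C₀ − C_in) e^(−t/τ). Set C = 2.85 and solve for t:
e^(−t/τ) = (C − C_in)/(C₀ − C_in) = (2.85 − 4.37)/(0.0269 − 4.37) = 0.34998
t = −τ ln(…) = 40.367 × 1.0499 = 42.380 s.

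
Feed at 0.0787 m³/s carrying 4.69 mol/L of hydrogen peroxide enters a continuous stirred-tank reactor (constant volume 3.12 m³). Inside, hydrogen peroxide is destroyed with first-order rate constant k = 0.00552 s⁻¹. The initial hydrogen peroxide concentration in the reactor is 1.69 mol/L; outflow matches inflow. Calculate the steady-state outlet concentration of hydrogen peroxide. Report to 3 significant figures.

V dC/dt = Q(C_in − C) − k V C.
At steady state: 0 = Q C_in − (Q + kV) C_ss, so C_ss = Q C_in/(Q + kV).
C_ss = 0.0787·4.69/(0.0787 + 0.00552·3.12) = 0.36910/0.095922 = 3.8479 mol/L.

3.85 mol/L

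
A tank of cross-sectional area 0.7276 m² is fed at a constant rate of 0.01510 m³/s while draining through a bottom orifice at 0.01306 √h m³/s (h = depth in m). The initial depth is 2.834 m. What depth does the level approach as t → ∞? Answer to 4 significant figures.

1.337 m

Mass balance (ρ constant): A dh/dt = Q_in − 0.01306 √h. At steady state dh/dt = 0:
Q_in = 0.01306 √h_ss ⇒ √h_ss = 0.01510/0.01306 = 1.15620.
h_ss = 1.15620² = 1.33680 m. (Since h₀ = 2.834 m > h_ss, the level will fall toward this value.)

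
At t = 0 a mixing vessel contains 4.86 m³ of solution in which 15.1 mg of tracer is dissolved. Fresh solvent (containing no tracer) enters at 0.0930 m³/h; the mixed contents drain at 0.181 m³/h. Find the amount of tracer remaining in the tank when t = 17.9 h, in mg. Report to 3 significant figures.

Total volume: dV/dt = Q_in − Q_out = -0.088000 m³/h, so V(t) = 4.86 − 0.088000 t and V(17.9) = 3.2848 m³.
Species balance (pure solvent in): dm/dt = −Q_out · m/V(t).
Separate: dm/m = −Q_out dt/V(t) ⇒ ln(m/m₀) = −(Q_out/(Q_in−Q_out)) ln(V/V₀).
m = m₀ (V₀/V)^(Q_out/(Q_in−Q_out)) = 15.1 × (4.86/3.2848)^(-2.0568) = 6.7461 mg.

6.75 mg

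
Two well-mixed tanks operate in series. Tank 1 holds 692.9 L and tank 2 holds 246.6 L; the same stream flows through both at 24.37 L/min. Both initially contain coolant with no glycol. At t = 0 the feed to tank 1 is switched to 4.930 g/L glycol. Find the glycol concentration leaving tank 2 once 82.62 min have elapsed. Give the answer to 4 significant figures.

Each tank obeys Vᵢ dCᵢ/dt = Q(Cᵢ₋₁ − Cᵢ), so τᵢ = Vᵢ/Q.
τ₁ = 692.9/24.37 = 28.4325 min; τ₂ = 246.6/24.37 = 10.1190 min.
Solving the cascade with C₁(0)=C₂(0)=0 gives C₂(t) = C_in[1 − (τ₁ e^(−t/τ₁) − τ₂ e^(−t/τ₂))/(τ₁ − τ₂)].
At t = 82.62: e^(−t/τ₁) = 0.0547034, e^(−t/τ₂) = 0.000284482.
C₂ = 4.930·[1 − (28.4325·0.0547034 − 10.1190·0.000284482)/(18.3135)] = 4.930·0.915228 = 4.51207 g/L.

4.512 g/L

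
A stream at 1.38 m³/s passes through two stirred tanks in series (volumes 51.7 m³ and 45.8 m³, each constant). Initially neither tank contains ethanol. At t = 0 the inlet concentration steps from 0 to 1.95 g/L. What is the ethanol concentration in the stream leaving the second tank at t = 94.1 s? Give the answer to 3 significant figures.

Species balance on tank i: dCᵢ/dt = (Cᵢ₋₁ − Cᵢ)/τᵢ with τᵢ = Vᵢ/Q.
τ₁ = 51.7/1.38 = 37.464 s; τ₂ = 45.8/1.38 = 33.188 s.
Tank 1: C₁ = C_in(1 − e^(−t/τ₁)). Tank 2 (τ₁ ≠ τ₂): C₂ = C_in[1 − (τ₁ e^(−t/τ₁) − τ₂ e^(−t/τ₂))/(τ₁ − τ₂)].
At t = 94.1: e^(−t/τ₁) = 0.081125, e^(−t/τ₂) = 0.058699.
C₂ = 1.95·[1 − (37.464·0.081125 − 33.188·0.058699)/(4.2754)] = 1.95·0.74479 = 1.4523 g/L.

1.45 g/L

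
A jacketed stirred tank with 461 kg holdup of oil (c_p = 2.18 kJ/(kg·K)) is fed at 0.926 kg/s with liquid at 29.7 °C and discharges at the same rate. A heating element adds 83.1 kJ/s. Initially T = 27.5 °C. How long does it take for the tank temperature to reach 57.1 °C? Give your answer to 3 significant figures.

Heat balance on the well-mixed liquid: M c_p dT/dt = ṁ c_p (T_in − T) + 83.1.
τ = M/ṁ = 497.84 s; T_ss = T_in + Q̇/(ṁ c_p) = 70.866 °C.
T(t) = T_ss + (T₀ − T_ss) e^(−t/τ). Set T = 57.1:
e^(−t/τ) = (57.1 − 70.866)/(27.5 − 70.866) = 0.31743
t = −497.84 · ln(0.31743) = 571.27 s.

571 s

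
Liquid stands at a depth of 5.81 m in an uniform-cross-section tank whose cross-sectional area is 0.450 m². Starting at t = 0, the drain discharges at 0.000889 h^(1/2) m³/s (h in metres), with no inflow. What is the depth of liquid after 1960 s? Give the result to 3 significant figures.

0.225 m

With no inflow, A dh/dt = −0.000889 √h.
Separate and integrate: 2(√h − √h₀) = −(0.000889/A) t.
√h = √5.81 − 0.000889·1960/(2·0.450) = 2.4104 − 1.9360 = 0.47435.
h = 0.47435² = 0.22501 m.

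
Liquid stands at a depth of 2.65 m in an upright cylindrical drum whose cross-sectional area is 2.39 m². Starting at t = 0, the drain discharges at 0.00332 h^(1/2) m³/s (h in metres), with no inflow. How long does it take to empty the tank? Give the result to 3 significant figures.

With no inflow, A dh/dt = −0.00332 √h.
This is separable: 2 d(√h)/dt = −0.00332/A, so √h = √h₀ − (0.00332/(2A)) t.
Tank is empty when √h = 0: t_empty = 2A√h₀/0.00332.
t_empty = 2·2.39·√2.65/0.00332 = 4.7800·1.6279/0.00332 = 2343.8 s.

2340 s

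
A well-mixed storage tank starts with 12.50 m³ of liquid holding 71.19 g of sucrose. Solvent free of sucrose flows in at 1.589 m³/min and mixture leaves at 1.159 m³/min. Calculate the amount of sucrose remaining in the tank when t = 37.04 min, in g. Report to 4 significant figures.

Let m(t) be the amount of sucrose. Volume: V(t) = V₀ + (Q_in − Q_out) t = 12.50 + 0.430000 t; V(37.04) = 28.4272 m³.
Species balance (pure solvent in): dm/dt = −Q_out · m/V(t).
Separate: dm/m = −Q_out dt/V(t) ⇒ ln(m/m₀) = −(Q_out/(Q_in−Q_out)) ln(V/V₀).
m = m₀ (V₀/V)^(Q_out/(Q_in−Q_out)) = 71.19 × (12.50/28.4272)^(2.69535) = 7.77416 g.

7.774 g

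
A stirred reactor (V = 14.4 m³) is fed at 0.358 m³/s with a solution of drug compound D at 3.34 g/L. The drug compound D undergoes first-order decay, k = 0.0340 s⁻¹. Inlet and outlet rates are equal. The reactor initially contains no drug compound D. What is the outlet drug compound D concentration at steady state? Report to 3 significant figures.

1.41 g/L

V dC/dt = Q(C_in − C) − k V C.
Steady state (dC/dt = 0): C_ss = Q C_in/(Q + kV) = C_in/(1 + kV/Q).
C_ss = 0.358·3.34/(0.358 + 0.0340·14.4) = 1.1957/0.84760 = 1.4107 g/L.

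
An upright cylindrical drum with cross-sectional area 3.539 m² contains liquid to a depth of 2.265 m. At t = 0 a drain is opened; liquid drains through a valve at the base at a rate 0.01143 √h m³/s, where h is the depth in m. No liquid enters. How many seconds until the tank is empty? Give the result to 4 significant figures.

932.0 s

With no inflow, A dh/dt = −0.01143 √h.
∫ h^(−1/2) dh = −(0.01143/A) ∫ dt, giving 2√h = 2√h₀ − (0.01143/A) t.
Set h = 0: 2√h₀ = (0.01143/A) t_empty ⇒ t_empty = 2A√h₀/0.01143.
t_empty = 2·3.539·√2.265/0.01143 = 7.07800·1.50499/0.01143 = 931.962 s.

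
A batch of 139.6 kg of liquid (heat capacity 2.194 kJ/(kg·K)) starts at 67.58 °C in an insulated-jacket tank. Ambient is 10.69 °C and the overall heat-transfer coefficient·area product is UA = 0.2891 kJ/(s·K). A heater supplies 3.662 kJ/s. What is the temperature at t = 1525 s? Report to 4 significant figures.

Lumped-capacitance energy balance: M c_p dT/dt = UA(T_amb − T) + Q̇.
dT/dt = (T_ss − T)/τ with T_ss = T_amb + Q̇/UA = 10.69 + 3.662/0.2891 = 23.3569 °C, τ = M c_p/UA = 139.6·2.194/0.2891 = 1059.43 s.
Integrating: T(t) = T_ss + (T₀ − T_ss) e^(−t/τ).
T(1525) = 23.3569 + (44.2231)·0.237059 = 33.8404 °C.

33.84 °C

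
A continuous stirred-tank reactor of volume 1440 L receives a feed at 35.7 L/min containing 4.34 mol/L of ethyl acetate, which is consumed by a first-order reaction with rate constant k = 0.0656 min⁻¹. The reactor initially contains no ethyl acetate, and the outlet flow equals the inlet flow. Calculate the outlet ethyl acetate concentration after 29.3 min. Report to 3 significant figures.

1.11 mol/L

Species balance: V dC/dt = Q C_in − Q C − k V C.
dC/dt = (Q/V) C_in − (Q/V + k) C; effective rate a = Q/V + k = 0.024792 + 0.0656 = 0.090392 min⁻¹.
C_ss = Q C_in/(Q + kV) = 1.1903 mol/L; C(t) = C_ss + (C₀ − C_ss) e^(−a t).
C(29.3) = 1.1903 + (-1.1903)·e^(−0.090392·29.3) = 1.1903 + (-1.1903)·0.070759 = 1.1061 mol/L.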